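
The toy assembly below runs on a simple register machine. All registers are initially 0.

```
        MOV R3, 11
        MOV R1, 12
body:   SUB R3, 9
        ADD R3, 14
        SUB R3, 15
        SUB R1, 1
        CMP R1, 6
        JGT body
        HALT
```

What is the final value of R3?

after MOV R3, 11: R3=11
after MOV R1, 12: R1=12
after SUB R3, 9: R3=11-9=2
after ADD R3, 14: R3=2+14=16
after SUB R3, 15: R3=16-15=1
after SUB R1, 1: R1=12-1=11
CMP R1, 6  (cmp 11,6)
JGT body: taken
after SUB R3, 9: R3=1-9=-8
after ADD R3, 14: R3=(-8)+14=6
after SUB R3, 15: R3=6-15=-9
after SUB R1, 1: R1=11-1=10
CMP R1, 6  (cmp 10,6)
JGT body: taken
after SUB R3, 9: R3=(-9)-9=-18
after ADD R3, 14: R3=(-18)+14=-4
after SUB R3, 15: R3=(-4)-15=-19
after SUB R1, 1: R1=10-1=9
CMP R1, 6  (cmp 9,6)
JGT body: taken
after SUB R3, 9: R3=(-19)-9=-28
after ADD R3, 14: R3=(-28)+14=-14
after SUB R3, 15: R3=(-14)-15=-29
after SUB R1, 1: R1=9-1=8
CMP R1, 6  (cmp 8,6)
JGT body: taken
after SUB R3, 9: R3=(-29)-9=-38
after ADD R3, 14: R3=(-38)+14=-24
after SUB R3, 15: R3=(-24)-15=-39
after SUB R1, 1: R1=8-1=7
CMP R1, 6  (cmp 7,6)
JGT body: taken
after SUB R3, 9: R3=(-39)-9=-48
after ADD R3, 14: R3=(-48)+14=-34
after SUB R3, 15: R3=(-34)-15=-49
after SUB R1, 1: R1=7-1=6
CMP R1, 6  (cmp 6,6)
JGT body: not taken
halt.

-49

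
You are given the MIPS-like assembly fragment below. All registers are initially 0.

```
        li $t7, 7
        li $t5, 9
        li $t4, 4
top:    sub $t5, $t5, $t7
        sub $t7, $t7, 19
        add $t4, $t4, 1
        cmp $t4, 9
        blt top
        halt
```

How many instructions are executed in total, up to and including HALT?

$t7=7
$t5=9
$t4=4
$t5=9-7=2
$t7=7-19=-12
$t4=4+1=5
cmp $t4, 9  (cmp 5,9)
blt top: taken
$t5=2-(-12)=14
$t7=(-12)-19=-31
$t4=5+1=6
cmp $t4, 9  (cmp 6,9)
blt top: taken
$t5=14-(-31)=45
$t7=(-31)-19=-50
$t4=6+1=7
cmp $t4, 9  (cmp 7,9)
blt top: taken
$t5=45-(-50)=95
$t7=(-50)-19=-69
$t4=7+1=8
cmp $t4, 9  (cmp 8,9)
blt top: taken
$t5=95-(-69)=164
$t7=(-69)-19=-88
$t4=8+1=9
cmp $t4, 9  (cmp 9,9)
blt top: not taken
halt.
Total executed instructions: 29.

29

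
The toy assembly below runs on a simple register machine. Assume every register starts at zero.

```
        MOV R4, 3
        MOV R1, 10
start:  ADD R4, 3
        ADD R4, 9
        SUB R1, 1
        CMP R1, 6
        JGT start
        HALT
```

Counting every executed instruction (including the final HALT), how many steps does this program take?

23

MOV R4, 3 → R4=3
MOV R1, 10 → R1=10
ADD R4, 3 → R4=3+3=6
ADD R4, 9 → R4=6+9=15
SUB R1, 1 → R1=10-1=9
CMP R1, 6  (cmp 9,6)
JGT start: taken
ADD R4, 3 → R4=15+3=18
ADD R4, 9 → R4=18+9=27
SUB R1, 1 → R1=9-1=8
CMP R1, 6  (cmp 8,6)
JGT start: taken
ADD R4, 3 → R4=27+3=30
ADD R4, 9 → R4=30+9=39
SUB R1, 1 → R1=8-1=7
CMP R1, 6  (cmp 7,6)
JGT start: taken
ADD R4, 3 → R4=39+3=42
ADD R4, 9 → R4=42+9=51
SUB R1, 1 → R1=7-1=6
CMP R1, 6  (cmp 6,6)
JGT start: not taken
halt.
Total executed instructions: 23.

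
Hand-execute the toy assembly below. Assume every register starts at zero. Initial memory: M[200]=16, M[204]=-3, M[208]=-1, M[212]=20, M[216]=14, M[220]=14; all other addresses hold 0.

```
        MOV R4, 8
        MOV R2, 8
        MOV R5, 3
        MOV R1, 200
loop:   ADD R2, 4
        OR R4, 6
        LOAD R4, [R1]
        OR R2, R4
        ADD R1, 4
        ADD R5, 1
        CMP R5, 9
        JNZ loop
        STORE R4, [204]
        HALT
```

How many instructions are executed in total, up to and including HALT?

54

after MOV R4, 8: R4=8
after MOV R2, 8: R2=8
after MOV R5, 3: R5=3
after MOV R1, 200: R1=200
after ADD R2, 4: R2=8+4=12
after OR R4, 6: R4=8|6=14
after LOAD R4, [R1]: R4=M[200]=16
after OR R2, R4: R2=12|16=28
after ADD R1, 4: R1=200+4=204
after ADD R5, 1: R5=3+1=4
CMP R5, 9  (cmp 4,9)
JNZ loop: taken
after ADD R2, 4: R2=28+4=32
after OR R4, 6: R4=16|6=22
after LOAD R4, [R1]: R4=M[204]=-3
after OR R2, R4: R2=32|(-3)=-3
after ADD R1, 4: R1=204+4=208
after ADD R5, 1: R5=4+1=5
CMP R5, 9  (cmp 5,9)
JNZ loop: taken
after ADD R2, 4: R2=(-3)+4=1
after OR R4, 6: R4=(-3)|6=-1
after LOAD R4, [R1]: R4=M[208]=-1
after OR R2, R4: R2=1|(-1)=-1
after ADD R1, 4: R1=208+4=212
after ADD R5, 1: R5=5+1=6
CMP R5, 9  (cmp 6,9)
JNZ loop: taken
after ADD R2, 4: R2=(-1)+4=3
after OR R4, 6: R4=(-1)|6=-1
after LOAD R4, [R1]: R4=M[212]=20
after OR R2, R4: R2=3|20=23
after ADD R1, 4: R1=212+4=216
after ADD R5, 1: R5=6+1=7
CMP R5, 9  (cmp 7,9)
JNZ loop: taken
after ADD R2, 4: R2=23+4=27
after OR R4, 6: R4=20|6=22
after LOAD R4, [R1]: R4=M[216]=14
after OR R2, R4: R2=27|14=31
after ADD R1, 4: R1=216+4=220
after ADD R5, 1: R5=7+1=8
CMP R5, 9  (cmp 8,9)
JNZ loop: taken
after ADD R2, 4: R2=31+4=35
after OR R4, 6: R4=14|6=14
after LOAD R4, [R1]: R4=M[220]=14
after OR R2, R4: R2=35|14=47
after ADD R1, 4: R1=220+4=224
after ADD R5, 1: R5=8+1=9
CMP R5, 9  (cmp 9,9)
JNZ loop: not taken
STORE R4, [204] → M[204]=14
halt.
Total executed instructions: 54.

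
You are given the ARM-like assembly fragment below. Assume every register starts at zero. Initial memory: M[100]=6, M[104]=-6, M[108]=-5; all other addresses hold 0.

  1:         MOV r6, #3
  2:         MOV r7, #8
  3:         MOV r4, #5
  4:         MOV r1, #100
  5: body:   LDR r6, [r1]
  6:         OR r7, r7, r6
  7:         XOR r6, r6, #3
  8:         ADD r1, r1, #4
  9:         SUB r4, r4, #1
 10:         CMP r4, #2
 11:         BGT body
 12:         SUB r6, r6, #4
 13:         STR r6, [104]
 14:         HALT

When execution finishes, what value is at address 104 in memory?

r6=3
r7=8
r4=5
r1=100
r6=M[100]=6
r7=8|6=14
r6=6^3=5
r1=100+4=104
r4=5-1=4
CMP r4, #2  (cmp 4,2)
BGT body: taken
r6=M[104]=-6
r7=14|(-6)=-2
r6=(-6)^3=-7
r1=104+4=108
r4=4-1=3
CMP r4, #2  (cmp 3,2)
BGT body: taken
r6=M[108]=-5
r7=(-2)|(-5)=-1
r6=(-5)^3=-8
r1=108+4=112
r4=3-1=2
CMP r4, #2  (cmp 2,2)
BGT body: not taken
r6=(-8)-4=-12
STR r6, [104] → M[104]=-12
halt.

-12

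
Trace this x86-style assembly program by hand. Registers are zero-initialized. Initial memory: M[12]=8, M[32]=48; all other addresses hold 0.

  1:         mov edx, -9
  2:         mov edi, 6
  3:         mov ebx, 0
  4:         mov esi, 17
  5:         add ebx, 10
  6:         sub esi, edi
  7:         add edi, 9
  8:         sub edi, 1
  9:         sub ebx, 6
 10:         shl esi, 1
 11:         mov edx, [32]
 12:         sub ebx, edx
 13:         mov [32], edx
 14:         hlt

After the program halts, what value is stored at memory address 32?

edx=-9
edi=6
ebx=0
esi=17
ebx=0+10=10
esi=17-6=11
edi=6+9=15
edi=15-1=14
ebx=10-6=4
esi=11<<1=22
edx=M[32]=48
ebx=4-48=-44
mov [32], edx → M[32]=48
halt.

48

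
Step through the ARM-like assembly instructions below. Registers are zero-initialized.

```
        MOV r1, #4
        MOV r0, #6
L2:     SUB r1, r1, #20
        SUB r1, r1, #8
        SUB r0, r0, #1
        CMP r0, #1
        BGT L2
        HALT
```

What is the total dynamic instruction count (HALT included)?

r1=4
r0=6
r1=4-20=-16
r1=(-16)-8=-24
r0=6-1=5
CMP r0, #1  (cmp 5,1)
BGT L2: taken
r1=(-24)-20=-44
r1=(-44)-8=-52
r0=5-1=4
CMP r0, #1  (cmp 4,1)
BGT L2: taken
r1=(-52)-20=-72
r1=(-72)-8=-80
r0=4-1=3
CMP r0, #1  (cmp 3,1)
BGT L2: taken
r1=(-80)-20=-100
r1=(-100)-8=-108
r0=3-1=2
CMP r0, #1  (cmp 2,1)
BGT L2: taken
r1=(-108)-20=-128
r1=(-128)-8=-136
r0=2-1=1
CMP r0, #1  (cmp 1,1)
BGT L2: not taken
halt.
Total executed instructions: 28.

28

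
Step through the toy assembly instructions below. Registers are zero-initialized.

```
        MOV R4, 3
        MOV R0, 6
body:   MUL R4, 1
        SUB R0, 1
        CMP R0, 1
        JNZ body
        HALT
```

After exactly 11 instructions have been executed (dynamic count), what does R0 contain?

after MOV R4, 3: R4=3
after MOV R0, 6: R0=6
after MUL R4, 1: R4=3*1=3
after SUB R0, 1: R0=6-1=5
CMP R0, 1  (cmp 5,1)
JNZ body: taken
after MUL R4, 1: R4=3*1=3
after SUB R0, 1: R0=5-1=4
CMP R0, 1  (cmp 4,1)
JNZ body: taken
after MUL R4, 1: R4=3*1=3
After step 11: R0 = 4.

4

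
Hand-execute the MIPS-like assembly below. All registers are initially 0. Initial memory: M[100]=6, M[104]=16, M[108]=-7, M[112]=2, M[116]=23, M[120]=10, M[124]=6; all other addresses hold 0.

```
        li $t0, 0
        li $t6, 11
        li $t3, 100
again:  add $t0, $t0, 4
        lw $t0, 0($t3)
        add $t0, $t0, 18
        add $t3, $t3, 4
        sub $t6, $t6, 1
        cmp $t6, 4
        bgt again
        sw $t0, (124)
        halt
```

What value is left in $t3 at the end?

$t0=0
$t6=11
$t3=100
$t0=0+4=4
$t0=M[100]=6
$t0=6+18=24
$t3=100+4=104
$t6=11-1=10
cmp $t6, 4  (cmp 10,4)
bgt again: taken
$t0=24+4=28
$t0=M[104]=16
$t0=16+18=34
$t3=104+4=108
$t6=10-1=9
cmp $t6, 4  (cmp 9,4)
bgt again: taken
$t0=34+4=38
$t0=M[108]=-7
$t0=(-7)+18=11
$t3=108+4=112
$t6=9-1=8
cmp $t6, 4  (cmp 8,4)
bgt again: taken
$t0=11+4=15
$t0=M[112]=2
$t0=2+18=20
$t3=112+4=116
$t6=8-1=7
cmp $t6, 4  (cmp 7,4)
bgt again: taken
$t0=20+4=24
$t0=M[116]=23
$t0=23+18=41
$t3=116+4=120
$t6=7-1=6
cmp $t6, 4  (cmp 6,4)
bgt again: taken
$t0=41+4=45
$t0=M[120]=10
$t0=10+18=28
$t3=120+4=124
$t6=6-1=5
cmp $t6, 4  (cmp 5,4)
bgt again: taken
$t0=28+4=32
$t0=M[124]=6
$t0=6+18=24
$t3=124+4=128
$t6=5-1=4
cmp $t6, 4  (cmp 4,4)
bgt again: not taken
sw $t0, (124) → M[124]=24
halt.

128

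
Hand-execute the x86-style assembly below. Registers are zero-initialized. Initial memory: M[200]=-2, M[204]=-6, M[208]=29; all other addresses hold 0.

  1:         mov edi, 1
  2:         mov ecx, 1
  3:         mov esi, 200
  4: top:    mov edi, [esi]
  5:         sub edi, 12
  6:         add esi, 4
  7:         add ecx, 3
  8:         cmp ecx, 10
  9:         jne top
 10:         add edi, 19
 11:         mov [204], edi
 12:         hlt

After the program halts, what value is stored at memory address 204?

36

edi=1
ecx=1
esi=200
edi=M[200]=-2
edi=(-2)-12=-14
esi=200+4=204
ecx=1+3=4
cmp ecx, 10  (cmp 4,10)
jne top: taken
edi=M[204]=-6
edi=(-6)-12=-18
esi=204+4=208
ecx=4+3=7
cmp ecx, 10  (cmp 7,10)
jne top: taken
edi=M[208]=29
edi=29-12=17
esi=208+4=212
ecx=7+3=10
cmp ecx, 10  (cmp 10,10)
jne top: not taken
edi=17+19=36
mov [204], edi → M[204]=36
halt.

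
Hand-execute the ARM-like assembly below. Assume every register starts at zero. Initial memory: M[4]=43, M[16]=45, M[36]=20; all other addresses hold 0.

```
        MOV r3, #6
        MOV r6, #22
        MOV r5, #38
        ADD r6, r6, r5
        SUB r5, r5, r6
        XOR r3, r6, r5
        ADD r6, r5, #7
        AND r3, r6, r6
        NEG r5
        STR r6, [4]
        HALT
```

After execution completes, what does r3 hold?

-15

after MOV r3, #6: r3=6
after MOV r6, #22: r6=22
after MOV r5, #38: r5=38
after ADD r6, r6, r5: r6=22+38=60
after SUB r5, r5, r6: r5=38-60=-22
after XOR r3, r6, r5: r3=60^(-22)=-42
after ADD r6, r5, #7: r6=(-22)+7=-15
after AND r3, r6, r6: r3=(-15)&(-15)=-15
after NEG r5: r5=-(-22)=22
STR r6, [4] → M[4]=-15
halt.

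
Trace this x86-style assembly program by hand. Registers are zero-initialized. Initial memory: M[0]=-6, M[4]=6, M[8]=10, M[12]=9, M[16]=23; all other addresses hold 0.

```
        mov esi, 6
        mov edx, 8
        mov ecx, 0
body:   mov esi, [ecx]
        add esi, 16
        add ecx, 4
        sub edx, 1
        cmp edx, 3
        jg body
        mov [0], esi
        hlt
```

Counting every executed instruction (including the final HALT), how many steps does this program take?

35

after mov esi, 6: esi=6
after mov edx, 8: edx=8
after mov ecx, 0: ecx=0
after mov esi, [ecx]: esi=M[0]=-6
after add esi, 16: esi=(-6)+16=10
after add ecx, 4: ecx=0+4=4
after sub edx, 1: edx=8-1=7
cmp edx, 3  (cmp 7,3)
jg body: taken
after mov esi, [ecx]: esi=M[4]=6
after add esi, 16: esi=6+16=22
after add ecx, 4: ecx=4+4=8
after sub edx, 1: edx=7-1=6
cmp edx, 3  (cmp 6,3)
jg body: taken
after mov esi, [ecx]: esi=M[8]=10
after add esi, 16: esi=10+16=26
after add ecx, 4: ecx=8+4=12
after sub edx, 1: edx=6-1=5
cmp edx, 3  (cmp 5,3)
jg body: taken
after mov esi, [ecx]: esi=M[12]=9
after add esi, 16: esi=9+16=25
after add ecx, 4: ecx=12+4=16
after sub edx, 1: edx=5-1=4
cmp edx, 3  (cmp 4,3)
jg body: taken
after mov esi, [ecx]: esi=M[16]=23
after add esi, 16: esi=23+16=39
after add ecx, 4: ecx=16+4=20
after sub edx, 1: edx=4-1=3
cmp edx, 3  (cmp 3,3)
jg body: not taken
mov [0], esi → M[0]=39
halt.
Total executed instructions: 35.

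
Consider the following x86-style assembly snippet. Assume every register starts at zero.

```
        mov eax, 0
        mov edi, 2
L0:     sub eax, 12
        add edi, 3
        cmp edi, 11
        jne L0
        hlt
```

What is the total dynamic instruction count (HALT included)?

eax=0
edi=2
eax=0-12=-12
edi=2+3=5
cmp edi, 11  (cmp 5,11)
jne L0: taken
eax=(-12)-12=-24
edi=5+3=8
cmp edi, 11  (cmp 8,11)
jne L0: taken
eax=(-24)-12=-36
edi=8+3=11
cmp edi, 11  (cmp 11,11)
jne L0: not taken
halt.
Total executed instructions: 15.

15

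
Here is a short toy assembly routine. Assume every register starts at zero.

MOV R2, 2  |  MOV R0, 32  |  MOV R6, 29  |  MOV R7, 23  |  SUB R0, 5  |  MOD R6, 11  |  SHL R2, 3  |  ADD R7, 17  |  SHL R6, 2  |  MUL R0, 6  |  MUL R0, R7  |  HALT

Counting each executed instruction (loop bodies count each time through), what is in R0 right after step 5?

27

MOV R2, 2 → R2=2
MOV R0, 32 → R0=32
MOV R6, 29 → R6=29
MOV R7, 23 → R7=23
SUB R0, 5 → R0=32-5=27
After step 5: R0 = 27.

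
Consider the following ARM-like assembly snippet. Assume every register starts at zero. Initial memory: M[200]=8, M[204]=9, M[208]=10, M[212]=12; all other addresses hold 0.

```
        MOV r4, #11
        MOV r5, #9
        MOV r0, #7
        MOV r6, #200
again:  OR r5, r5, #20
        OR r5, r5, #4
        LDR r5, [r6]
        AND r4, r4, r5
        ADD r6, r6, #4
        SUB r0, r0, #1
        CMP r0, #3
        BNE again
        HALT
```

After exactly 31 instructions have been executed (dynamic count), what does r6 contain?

212

MOV r4, #11 → r4=11
MOV r5, #9 → r5=9
MOV r0, #7 → r0=7
MOV r6, #200 → r6=200
OR r5, r5, #20 → r5=9|20=29
OR r5, r5, #4 → r5=29|4=29
LDR r5, [r6] → r5=M[200]=8
AND r4, r4, r5 → r4=11&8=8
ADD r6, r6, #4 → r6=200+4=204
SUB r0, r0, #1 → r0=7-1=6
CMP r0, #3  (cmp 6,3)
BNE again: taken
OR r5, r5, #20 → r5=8|20=28
OR r5, r5, #4 → r5=28|4=28
LDR r5, [r6] → r5=M[204]=9
AND r4, r4, r5 → r4=8&9=8
ADD r6, r6, #4 → r6=204+4=208
SUB r0, r0, #1 → r0=6-1=5
CMP r0, #3  (cmp 5,3)
BNE again: taken
OR r5, r5, #20 → r5=9|20=29
OR r5, r5, #4 → r5=29|4=29
LDR r5, [r6] → r5=M[208]=10
AND r4, r4, r5 → r4=8&10=8
ADD r6, r6, #4 → r6=208+4=212
SUB r0, r0, #1 → r0=5-1=4
CMP r0, #3  (cmp 4,3)
BNE again: taken
OR r5, r5, #20 → r5=10|20=30
OR r5, r5, #4 → r5=30|4=30
LDR r5, [r6] → r5=M[212]=12
After step 31: r6 = 212.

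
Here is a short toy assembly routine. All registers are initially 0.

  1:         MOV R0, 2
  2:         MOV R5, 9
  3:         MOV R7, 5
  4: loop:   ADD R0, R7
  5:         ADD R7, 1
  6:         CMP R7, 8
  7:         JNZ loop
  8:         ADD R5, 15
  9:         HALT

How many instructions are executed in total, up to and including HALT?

after MOV R0, 2: R0=2
after MOV R5, 9: R5=9
after MOV R7, 5: R7=5
after ADD R0, R7: R0=2+5=7
after ADD R7, 1: R7=5+1=6
CMP R7, 8  (cmp 6,8)
JNZ loop: taken
after ADD R0, R7: R0=7+6=13
after ADD R7, 1: R7=6+1=7
CMP R7, 8  (cmp 7,8)
JNZ loop: taken
after ADD R0, R7: R0=13+7=20
after ADD R7, 1: R7=7+1=8
CMP R7, 8  (cmp 8,8)
JNZ loop: not taken
after ADD R5, 15: R5=9+15=24
halt.
Total executed instructions: 17.

17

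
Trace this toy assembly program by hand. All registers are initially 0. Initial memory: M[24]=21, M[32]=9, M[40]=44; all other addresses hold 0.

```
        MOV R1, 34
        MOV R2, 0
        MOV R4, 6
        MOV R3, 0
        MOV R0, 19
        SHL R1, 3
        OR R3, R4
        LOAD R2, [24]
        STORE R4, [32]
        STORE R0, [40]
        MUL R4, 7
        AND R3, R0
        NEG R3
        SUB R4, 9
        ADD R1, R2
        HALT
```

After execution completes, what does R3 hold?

-2

MOV R1, 34 → R1=34
MOV R2, 0 → R2=0
MOV R4, 6 → R4=6
MOV R3, 0 → R3=0
MOV R0, 19 → R0=19
SHL R1, 3 → R1=34<<3=272
OR R3, R4 → R3=0|6=6
LOAD R2, [24] → R2=M[24]=21
STORE R4, [32] → M[32]=6
STORE R0, [40] → M[40]=19
MUL R4, 7 → R4=6*7=42
AND R3, R0 → R3=6&19=2
NEG R3 → R3=-(2)=-2
SUB R4, 9 → R4=42-9=33
ADD R1, R2 → R1=272+21=293
halt.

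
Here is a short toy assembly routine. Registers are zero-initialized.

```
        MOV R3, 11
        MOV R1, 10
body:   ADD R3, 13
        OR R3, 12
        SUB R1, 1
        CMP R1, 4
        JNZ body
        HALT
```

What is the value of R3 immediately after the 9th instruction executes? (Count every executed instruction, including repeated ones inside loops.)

45

R3=11
R1=10
R3=11+13=24
R3=24|12=28
R1=10-1=9
CMP R1, 4  (cmp 9,4)
JNZ body: taken
R3=28+13=41
R3=41|12=45
After step 9: R3 = 45.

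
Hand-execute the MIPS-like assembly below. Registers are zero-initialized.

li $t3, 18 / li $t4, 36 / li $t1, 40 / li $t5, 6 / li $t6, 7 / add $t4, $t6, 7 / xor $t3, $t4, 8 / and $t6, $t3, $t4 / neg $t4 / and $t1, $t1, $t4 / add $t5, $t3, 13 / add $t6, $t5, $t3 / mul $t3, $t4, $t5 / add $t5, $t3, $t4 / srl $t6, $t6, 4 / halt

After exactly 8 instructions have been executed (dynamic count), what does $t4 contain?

li $t3, 18 → $t3=18
li $t4, 36 → $t4=36
li $t1, 40 → $t1=40
li $t5, 6 → $t5=6
li $t6, 7 → $t6=7
add $t4, $t6, 7 → $t4=7+7=14
xor $t3, $t4, 8 → $t3=14^8=6
and $t6, $t3, $t4 → $t6=6&14=6
After step 8: $t4 = 14.

14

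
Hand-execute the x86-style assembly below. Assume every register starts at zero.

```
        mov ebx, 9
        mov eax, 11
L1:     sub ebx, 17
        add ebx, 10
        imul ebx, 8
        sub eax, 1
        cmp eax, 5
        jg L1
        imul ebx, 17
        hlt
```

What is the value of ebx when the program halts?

4456584

ebx=9
eax=11
ebx=9-17=-8
ebx=(-8)+10=2
ebx=2*8=16
eax=11-1=10
cmp eax, 5  (cmp 10,5)
jg L1: taken
ebx=16-17=-1
ebx=(-1)+10=9
ebx=9*8=72
eax=10-1=9
cmp eax, 5  (cmp 9,5)
jg L1: taken
ebx=72-17=55
ebx=55+10=65
ebx=65*8=520
eax=9-1=8
cmp eax, 5  (cmp 8,5)
jg L1: taken
ebx=520-17=503
ebx=503+10=513
ebx=513*8=4104
eax=8-1=7
cmp eax, 5  (cmp 7,5)
jg L1: taken
ebx=4104-17=4087
ebx=4087+10=4097
ebx=4097*8=32776
eax=7-1=6
cmp eax, 5  (cmp 6,5)
jg L1: taken
ebx=32776-17=32759
ebx=32759+10=32769
ebx=32769*8=262152
eax=6-1=5
cmp eax, 5  (cmp 5,5)
jg L1: not taken
ebx=262152*17=4456584
halt.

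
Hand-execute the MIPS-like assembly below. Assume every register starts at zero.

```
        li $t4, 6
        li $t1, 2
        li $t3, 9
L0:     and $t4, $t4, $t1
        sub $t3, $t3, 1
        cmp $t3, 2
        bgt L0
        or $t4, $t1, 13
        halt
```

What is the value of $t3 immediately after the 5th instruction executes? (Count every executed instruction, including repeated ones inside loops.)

8

$t4=6
$t1=2
$t3=9
$t4=6&2=2
$t3=9-1=8
After step 5: $t3 = 8.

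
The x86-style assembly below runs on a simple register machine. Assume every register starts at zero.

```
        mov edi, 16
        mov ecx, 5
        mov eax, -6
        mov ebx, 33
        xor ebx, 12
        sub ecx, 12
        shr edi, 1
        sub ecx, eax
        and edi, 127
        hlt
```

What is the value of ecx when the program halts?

-1

after mov edi, 16: edi=16
after mov ecx, 5: ecx=5
after mov eax, -6: eax=-6
after mov ebx, 33: ebx=33
after xor ebx, 12: ebx=33^12=45
after sub ecx, 12: ecx=5-12=-7
after shr edi, 1: edi=16>>1=8
after sub ecx, eax: ecx=(-7)-(-6)=-1
after and edi, 127: edi=8&127=8
halt.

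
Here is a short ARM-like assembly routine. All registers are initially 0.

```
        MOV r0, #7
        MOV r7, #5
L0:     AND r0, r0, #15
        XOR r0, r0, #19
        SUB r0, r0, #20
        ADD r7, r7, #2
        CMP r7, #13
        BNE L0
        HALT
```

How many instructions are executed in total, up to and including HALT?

after MOV r0, #7: r0=7
after MOV r7, #5: r7=5
after AND r0, r0, #15: r0=7&15=7
after XOR r0, r0, #19: r0=7^19=20
after SUB r0, r0, #20: r0=20-20=0
after ADD r7, r7, #2: r7=5+2=7
CMP r7, #13  (cmp 7,13)
BNE L0: taken
after AND r0, r0, #15: r0=0&15=0
after XOR r0, r0, #19: r0=0^19=19
after SUB r0, r0, #20: r0=19-20=-1
after ADD r7, r7, #2: r7=7+2=9
CMP r7, #13  (cmp 9,13)
BNE L0: taken
after AND r0, r0, #15: r0=(-1)&15=15
after XOR r0, r0, #19: r0=15^19=28
after SUB r0, r0, #20: r0=28-20=8
after ADD r7, r7, #2: r7=9+2=11
CMP r7, #13  (cmp 11,13)
BNE L0: taken
after AND r0, r0, #15: r0=8&15=8
after XOR r0, r0, #19: r0=8^19=27
after SUB r0, r0, #20: r0=27-20=7
after ADD r7, r7, #2: r7=11+2=13
CMP r7, #13  (cmp 13,13)
BNE L0: not taken
halt.
Total executed instructions: 27.

27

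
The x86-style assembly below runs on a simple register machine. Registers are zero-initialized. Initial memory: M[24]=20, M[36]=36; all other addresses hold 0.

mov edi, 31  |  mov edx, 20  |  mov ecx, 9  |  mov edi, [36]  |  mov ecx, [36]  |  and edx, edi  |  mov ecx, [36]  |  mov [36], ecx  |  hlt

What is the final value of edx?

4

edi=31
edx=20
ecx=9
edi=M[36]=36
ecx=M[36]=36
edx=20&36=4
ecx=M[36]=36
mov [36], ecx → M[36]=36
halt.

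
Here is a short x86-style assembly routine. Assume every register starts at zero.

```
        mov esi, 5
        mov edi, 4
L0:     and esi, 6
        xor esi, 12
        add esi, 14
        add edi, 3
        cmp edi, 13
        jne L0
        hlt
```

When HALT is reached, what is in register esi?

mov esi, 5 → esi=5
mov edi, 4 → edi=4
and esi, 6 → esi=5&6=4
xor esi, 12 → esi=4^12=8
add esi, 14 → esi=8+14=22
add edi, 3 → edi=4+3=7
cmp edi, 13  (cmp 7,13)
jne L0: taken
and esi, 6 → esi=22&6=6
xor esi, 12 → esi=6^12=10
add esi, 14 → esi=10+14=24
add edi, 3 → edi=7+3=10
cmp edi, 13  (cmp 10,13)
jne L0: taken
and esi, 6 → esi=24&6=0
xor esi, 12 → esi=0^12=12
add esi, 14 → esi=12+14=26
add edi, 3 → edi=10+3=13
cmp edi, 13  (cmp 13,13)
jne L0: not taken
halt.

26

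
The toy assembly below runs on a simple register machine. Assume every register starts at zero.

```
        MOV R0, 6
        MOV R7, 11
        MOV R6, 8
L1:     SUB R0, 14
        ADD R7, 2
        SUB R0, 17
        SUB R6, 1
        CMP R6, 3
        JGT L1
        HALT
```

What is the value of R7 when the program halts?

21

MOV R0, 6 → R0=6
MOV R7, 11 → R7=11
MOV R6, 8 → R6=8
SUB R0, 14 → R0=6-14=-8
ADD R7, 2 → R7=11+2=13
SUB R0, 17 → R0=(-8)-17=-25
SUB R6, 1 → R6=8-1=7
CMP R6, 3  (cmp 7,3)
JGT L1: taken
SUB R0, 14 → R0=(-25)-14=-39
ADD R7, 2 → R7=13+2=15
SUB R0, 17 → R0=(-39)-17=-56
SUB R6, 1 → R6=7-1=6
CMP R6, 3  (cmp 6,3)
JGT L1: taken
SUB R0, 14 → R0=(-56)-14=-70
ADD R7, 2 → R7=15+2=17
SUB R0, 17 → R0=(-70)-17=-87
SUB R6, 1 → R6=6-1=5
CMP R6, 3  (cmp 5,3)
JGT L1: taken
SUB R0, 14 → R0=(-87)-14=-101
ADD R7, 2 → R7=17+2=19
SUB R0, 17 → R0=(-101)-17=-118
SUB R6, 1 → R6=5-1=4
CMP R6, 3  (cmp 4,3)
JGT L1: taken
SUB R0, 14 → R0=(-118)-14=-132
ADD R7, 2 → R7=19+2=21
SUB R0, 17 → R0=(-132)-17=-149
SUB R6, 1 → R6=4-1=3
CMP R6, 3  (cmp 3,3)
JGT L1: not taken
halt.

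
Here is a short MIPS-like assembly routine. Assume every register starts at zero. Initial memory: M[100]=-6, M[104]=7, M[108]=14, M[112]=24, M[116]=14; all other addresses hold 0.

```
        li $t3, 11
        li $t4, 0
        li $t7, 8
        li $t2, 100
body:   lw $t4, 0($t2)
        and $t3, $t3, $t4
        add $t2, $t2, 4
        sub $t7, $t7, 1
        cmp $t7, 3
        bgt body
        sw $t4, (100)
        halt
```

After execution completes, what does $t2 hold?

120

$t3=11
$t4=0
$t7=8
$t2=100
$t4=M[100]=-6
$t3=11&(-6)=10
$t2=100+4=104
$t7=8-1=7
cmp $t7, 3  (cmp 7,3)
bgt body: taken
$t4=M[104]=7
$t3=10&7=2
$t2=104+4=108
$t7=7-1=6
cmp $t7, 3  (cmp 6,3)
bgt body: taken
$t4=M[108]=14
$t3=2&14=2
$t2=108+4=112
$t7=6-1=5
cmp $t7, 3  (cmp 5,3)
bgt body: taken
$t4=M[112]=24
$t3=2&24=0
$t2=112+4=116
$t7=5-1=4
cmp $t7, 3  (cmp 4,3)
bgt body: taken
$t4=M[116]=14
$t3=0&14=0
$t2=116+4=120
$t7=4-1=3
cmp $t7, 3  (cmp 3,3)
bgt body: not taken
sw $t4, (100) → M[100]=14
halt.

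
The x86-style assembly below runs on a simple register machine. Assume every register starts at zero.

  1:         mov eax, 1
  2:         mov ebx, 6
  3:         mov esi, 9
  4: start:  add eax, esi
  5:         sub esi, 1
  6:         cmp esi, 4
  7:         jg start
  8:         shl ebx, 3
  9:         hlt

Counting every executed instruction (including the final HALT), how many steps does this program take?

eax=1
ebx=6
esi=9
eax=1+9=10
esi=9-1=8
cmp esi, 4  (cmp 8,4)
jg start: taken
eax=10+8=18
esi=8-1=7
cmp esi, 4  (cmp 7,4)
jg start: taken
eax=18+7=25
esi=7-1=6
cmp esi, 4  (cmp 6,4)
jg start: taken
eax=25+6=31
esi=6-1=5
cmp esi, 4  (cmp 5,4)
jg start: taken
eax=31+5=36
esi=5-1=4
cmp esi, 4  (cmp 4,4)
jg start: not taken
ebx=6<<3=48
halt.
Total executed instructions: 25.

25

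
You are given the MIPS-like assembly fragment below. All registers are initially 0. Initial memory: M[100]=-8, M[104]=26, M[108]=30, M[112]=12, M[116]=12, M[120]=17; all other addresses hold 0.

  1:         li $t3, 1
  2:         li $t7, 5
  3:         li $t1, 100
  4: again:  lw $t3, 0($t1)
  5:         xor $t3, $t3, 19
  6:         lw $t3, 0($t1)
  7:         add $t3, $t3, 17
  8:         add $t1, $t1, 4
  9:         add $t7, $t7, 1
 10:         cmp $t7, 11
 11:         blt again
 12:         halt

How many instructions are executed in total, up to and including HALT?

52

after li $t3, 1: $t3=1
after li $t7, 5: $t7=5
after li $t1, 100: $t1=100
after lw $t3, 0($t1): $t3=M[100]=-8
after xor $t3, $t3, 19: $t3=(-8)^19=-21
after lw $t3, 0($t1): $t3=M[100]=-8
after add $t3, $t3, 17: $t3=(-8)+17=9
after add $t1, $t1, 4: $t1=100+4=104
after add $t7, $t7, 1: $t7=5+1=6
cmp $t7, 11  (cmp 6,11)
blt again: taken
after lw $t3, 0($t1): $t3=M[104]=26
after xor $t3, $t3, 19: $t3=26^19=9
after lw $t3, 0($t1): $t3=M[104]=26
after add $t3, $t3, 17: $t3=26+17=43
after add $t1, $t1, 4: $t1=104+4=108
after add $t7, $t7, 1: $t7=6+1=7
cmp $t7, 11  (cmp 7,11)
blt again: taken
after lw $t3, 0($t1): $t3=M[108]=30
after xor $t3, $t3, 19: $t3=30^19=13
after lw $t3, 0($t1): $t3=M[108]=30
after add $t3, $t3, 17: $t3=30+17=47
after add $t1, $t1, 4: $t1=108+4=112
after add $t7, $t7, 1: $t7=7+1=8
cmp $t7, 11  (cmp 8,11)
blt again: taken
after lw $t3, 0($t1): $t3=M[112]=12
after xor $t3, $t3, 19: $t3=12^19=31
after lw $t3, 0($t1): $t3=M[112]=12
after add $t3, $t3, 17: $t3=12+17=29
after add $t1, $t1, 4: $t1=112+4=116
after add $t7, $t7, 1: $t7=8+1=9
cmp $t7, 11  (cmp 9,11)
blt again: taken
after lw $t3, 0($t1): $t3=M[116]=12
after xor $t3, $t3, 19: $t3=12^19=31
after lw $t3, 0($t1): $t3=M[116]=12
after add $t3, $t3, 17: $t3=12+17=29
after add $t1, $t1, 4: $t1=116+4=120
after add $t7, $t7, 1: $t7=9+1=10
cmp $t7, 11  (cmp 10,11)
blt again: taken
after lw $t3, 0($t1): $t3=M[120]=17
after xor $t3, $t3, 19: $t3=17^19=2
after lw $t3, 0($t1): $t3=M[120]=17
after add $t3, $t3, 17: $t3=17+17=34
after add $t1, $t1, 4: $t1=120+4=124
after add $t7, $t7, 1: $t7=10+1=11
cmp $t7, 11  (cmp 11,11)
blt again: not taken
halt.
Total executed instructions: 52.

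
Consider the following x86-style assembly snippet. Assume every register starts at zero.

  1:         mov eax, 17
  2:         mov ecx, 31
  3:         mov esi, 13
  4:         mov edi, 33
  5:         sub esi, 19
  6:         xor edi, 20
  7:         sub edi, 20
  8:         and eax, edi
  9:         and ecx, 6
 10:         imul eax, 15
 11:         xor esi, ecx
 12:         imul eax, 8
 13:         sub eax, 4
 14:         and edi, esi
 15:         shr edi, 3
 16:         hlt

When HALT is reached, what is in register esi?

after mov eax, 17: eax=17
after mov ecx, 31: ecx=31
after mov esi, 13: esi=13
after mov edi, 33: edi=33
after sub esi, 19: esi=13-19=-6
after xor edi, 20: edi=33^20=53
after sub edi, 20: edi=53-20=33
after and eax, edi: eax=17&33=1
after and ecx, 6: ecx=31&6=6
after imul eax, 15: eax=1*15=15
after xor esi, ecx: esi=(-6)^6=-4
after imul eax, 8: eax=15*8=120
after sub eax, 4: eax=120-4=116
after and edi, esi: edi=33&(-4)=32
after shr edi, 3: edi=32>>3=4
halt.

-4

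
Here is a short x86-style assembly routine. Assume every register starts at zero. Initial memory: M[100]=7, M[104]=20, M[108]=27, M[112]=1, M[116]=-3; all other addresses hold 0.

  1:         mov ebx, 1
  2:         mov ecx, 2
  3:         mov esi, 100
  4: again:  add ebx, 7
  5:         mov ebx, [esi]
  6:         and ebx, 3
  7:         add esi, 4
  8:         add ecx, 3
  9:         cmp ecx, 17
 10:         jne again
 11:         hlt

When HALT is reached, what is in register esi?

ebx=1
ecx=2
esi=100
ebx=1+7=8
ebx=M[100]=7
ebx=7&3=3
esi=100+4=104
ecx=2+3=5
cmp ecx, 17  (cmp 5,17)
jne again: taken
ebx=3+7=10
ebx=M[104]=20
ebx=20&3=0
esi=104+4=108
ecx=5+3=8
cmp ecx, 17  (cmp 8,17)
jne again: taken
ebx=0+7=7
ebx=M[108]=27
ebx=27&3=3
esi=108+4=112
ecx=8+3=11
cmp ecx, 17  (cmp 11,17)
jne again: taken
ebx=3+7=10
ebx=M[112]=1
ebx=1&3=1
esi=112+4=116
ecx=11+3=14
cmp ecx, 17  (cmp 14,17)
jne again: taken
ebx=1+7=8
ebx=M[116]=-3
ebx=(-3)&3=1
esi=116+4=120
ecx=14+3=17
cmp ecx, 17  (cmp 17,17)
jne again: not taken
halt.

120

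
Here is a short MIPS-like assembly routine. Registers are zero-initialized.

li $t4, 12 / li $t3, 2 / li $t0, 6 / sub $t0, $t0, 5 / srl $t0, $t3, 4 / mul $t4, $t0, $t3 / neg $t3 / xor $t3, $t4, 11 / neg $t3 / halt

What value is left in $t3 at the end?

-11

li $t4, 12 → $t4=12
li $t3, 2 → $t3=2
li $t0, 6 → $t0=6
sub $t0, $t0, 5 → $t0=6-5=1
srl $t0, $t3, 4 → $t0=2>>4=0
mul $t4, $t0, $t3 → $t4=0*2=0
neg $t3 → $t3=-(2)=-2
xor $t3, $t4, 11 → $t3=0^11=11
neg $t3 → $t3=-(11)=-11
halt.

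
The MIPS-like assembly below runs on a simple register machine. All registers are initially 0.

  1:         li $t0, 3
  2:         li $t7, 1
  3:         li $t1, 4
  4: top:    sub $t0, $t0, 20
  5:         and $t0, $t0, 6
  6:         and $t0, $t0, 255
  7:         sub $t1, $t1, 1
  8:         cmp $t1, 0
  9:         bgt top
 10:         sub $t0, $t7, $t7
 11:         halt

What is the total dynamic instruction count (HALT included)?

li $t0, 3 → $t0=3
li $t7, 1 → $t7=1
li $t1, 4 → $t1=4
sub $t0, $t0, 20 → $t0=3-20=-17
and $t0, $t0, 6 → $t0=(-17)&6=6
and $t0, $t0, 255 → $t0=6&255=6
sub $t1, $t1, 1 → $t1=4-1=3
cmp $t1, 0  (cmp 3,0)
bgt top: taken
sub $t0, $t0, 20 → $t0=6-20=-14
and $t0, $t0, 6 → $t0=(-14)&6=2
and $t0, $t0, 255 → $t0=2&255=2
sub $t1, $t1, 1 → $t1=3-1=2
cmp $t1, 0  (cmp 2,0)
bgt top: taken
sub $t0, $t0, 20 → $t0=2-20=-18
and $t0, $t0, 6 → $t0=(-18)&6=6
and $t0, $t0, 255 → $t0=6&255=6
sub $t1, $t1, 1 → $t1=2-1=1
cmp $t1, 0  (cmp 1,0)
bgt top: taken
sub $t0, $t0, 20 → $t0=6-20=-14
and $t0, $t0, 6 → $t0=(-14)&6=2
and $t0, $t0, 255 → $t0=2&255=2
sub $t1, $t1, 1 → $t1=1-1=0
cmp $t1, 0  (cmp 0,0)
bgt top: not taken
sub $t0, $t7, $t7 → $t0=1-1=0
halt.
Total executed instructions: 29.

29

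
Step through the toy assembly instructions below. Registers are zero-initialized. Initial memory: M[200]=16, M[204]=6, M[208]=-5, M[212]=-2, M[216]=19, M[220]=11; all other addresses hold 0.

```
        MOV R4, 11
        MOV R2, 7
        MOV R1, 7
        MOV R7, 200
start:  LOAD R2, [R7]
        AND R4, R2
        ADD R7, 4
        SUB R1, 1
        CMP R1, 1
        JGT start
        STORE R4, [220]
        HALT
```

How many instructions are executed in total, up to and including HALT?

42

after MOV R4, 11: R4=11
after MOV R2, 7: R2=7
after MOV R1, 7: R1=7
after MOV R7, 200: R7=200
after LOAD R2, [R7]: R2=M[200]=16
after AND R4, R2: R4=11&16=0
after ADD R7, 4: R7=200+4=204
after SUB R1, 1: R1=7-1=6
CMP R1, 1  (cmp 6,1)
JGT start: taken
after LOAD R2, [R7]: R2=M[204]=6
after AND R4, R2: R4=0&6=0
after ADD R7, 4: R7=204+4=208
after SUB R1, 1: R1=6-1=5
CMP R1, 1  (cmp 5,1)
JGT start: taken
after LOAD R2, [R7]: R2=M[208]=-5
after AND R4, R2: R4=0&(-5)=0
after ADD R7, 4: R7=208+4=212
after SUB R1, 1: R1=5-1=4
CMP R1, 1  (cmp 4,1)
JGT start: taken
after LOAD R2, [R7]: R2=M[212]=-2
after AND R4, R2: R4=0&(-2)=0
after ADD R7, 4: R7=212+4=216
after SUB R1, 1: R1=4-1=3
CMP R1, 1  (cmp 3,1)
JGT start: taken
after LOAD R2, [R7]: R2=M[216]=19
after AND R4, R2: R4=0&19=0
after ADD R7, 4: R7=216+4=220
after SUB R1, 1: R1=3-1=2
CMP R1, 1  (cmp 2,1)
JGT start: taken
after LOAD R2, [R7]: R2=M[220]=11
after AND R4, R2: R4=0&11=0
after ADD R7, 4: R7=220+4=224
after SUB R1, 1: R1=2-1=1
CMP R1, 1  (cmp 1,1)
JGT start: not taken
STORE R4, [220] → M[220]=0
halt.
Total executed instructions: 42.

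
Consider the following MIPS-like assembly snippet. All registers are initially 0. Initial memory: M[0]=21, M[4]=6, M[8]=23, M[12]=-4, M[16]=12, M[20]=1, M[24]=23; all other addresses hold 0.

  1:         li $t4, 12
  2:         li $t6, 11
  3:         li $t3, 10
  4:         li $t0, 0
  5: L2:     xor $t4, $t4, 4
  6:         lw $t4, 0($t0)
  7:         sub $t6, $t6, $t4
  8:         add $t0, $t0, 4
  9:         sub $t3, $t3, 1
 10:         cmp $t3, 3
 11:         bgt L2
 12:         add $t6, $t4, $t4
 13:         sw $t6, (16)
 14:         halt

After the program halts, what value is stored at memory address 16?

li $t4, 12 → $t4=12
li $t6, 11 → $t6=11
li $t3, 10 → $t3=10
li $t0, 0 → $t0=0
xor $t4, $t4, 4 → $t4=12^4=8
lw $t4, 0($t0) → $t4=M[0]=21
sub $t6, $t6, $t4 → $t6=11-21=-10
add $t0, $t0, 4 → $t0=0+4=4
sub $t3, $t3, 1 → $t3=10-1=9
cmp $t3, 3  (cmp 9,3)
bgt L2: taken
xor $t4, $t4, 4 → $t4=21^4=17
lw $t4, 0($t0) → $t4=M[4]=6
sub $t6, $t6, $t4 → $t6=(-10)-6=-16
add $t0, $t0, 4 → $t0=4+4=8
sub $t3, $t3, 1 → $t3=9-1=8
cmp $t3, 3  (cmp 8,3)
bgt L2: taken
xor $t4, $t4, 4 → $t4=6^4=2
lw $t4, 0($t0) → $t4=M[8]=23
sub $t6, $t6, $t4 → $t6=(-16)-23=-39
add $t0, $t0, 4 → $t0=8+4=12
sub $t3, $t3, 1 → $t3=8-1=7
cmp $t3, 3  (cmp 7,3)
bgt L2: taken
xor $t4, $t4, 4 → $t4=23^4=19
lw $t4, 0($t0) → $t4=M[12]=-4
sub $t6, $t6, $t4 → $t6=(-39)-(-4)=-35
add $t0, $t0, 4 → $t0=12+4=16
sub $t3, $t3, 1 → $t3=7-1=6
cmp $t3, 3  (cmp 6,3)
bgt L2: taken
xor $t4, $t4, 4 → $t4=(-4)^4=-8
lw $t4, 0($t0) → $t4=M[16]=12
sub $t6, $t6, $t4 → $t6=(-35)-12=-47
add $t0, $t0, 4 → $t0=16+4=20
sub $t3, $t3, 1 → $t3=6-1=5
cmp $t3, 3  (cmp 5,3)
bgt L2: taken
xor $t4, $t4, 4 → $t4=12^4=8
lw $t4, 0($t0) → $t4=M[20]=1
sub $t6, $t6, $t4 → $t6=(-47)-1=-48
add $t0, $t0, 4 → $t0=20+4=24
sub $t3, $t3, 1 → $t3=5-1=4
cmp $t3, 3  (cmp 4,3)
bgt L2: taken
xor $t4, $t4, 4 → $t4=1^4=5
lw $t4, 0($t0) → $t4=M[24]=23
sub $t6, $t6, $t4 → $t6=(-48)-23=-71
add $t0, $t0, 4 → $t0=24+4=28
sub $t3, $t3, 1 → $t3=4-1=3
cmp $t3, 3  (cmp 3,3)
bgt L2: not taken
add $t6, $t4, $t4 → $t6=23+23=46
sw $t6, (16) → M[16]=46
halt.

46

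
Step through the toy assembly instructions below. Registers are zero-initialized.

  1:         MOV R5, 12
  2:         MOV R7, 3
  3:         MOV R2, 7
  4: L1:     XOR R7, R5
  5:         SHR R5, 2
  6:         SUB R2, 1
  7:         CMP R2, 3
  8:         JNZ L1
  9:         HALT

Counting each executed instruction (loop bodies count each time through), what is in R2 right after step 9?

R5=12
R7=3
R2=7
R7=3^12=15
R5=12>>2=3
R2=7-1=6
CMP R2, 3  (cmp 6,3)
JNZ L1: taken
R7=15^3=12
After step 9: R2 = 6.

6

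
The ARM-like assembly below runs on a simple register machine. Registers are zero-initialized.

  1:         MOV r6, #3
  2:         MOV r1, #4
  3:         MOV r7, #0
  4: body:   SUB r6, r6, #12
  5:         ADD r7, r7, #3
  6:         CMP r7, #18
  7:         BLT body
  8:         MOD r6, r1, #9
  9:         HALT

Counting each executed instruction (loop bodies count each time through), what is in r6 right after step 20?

-57

after MOV r6, #3: r6=3
after MOV r1, #4: r1=4
after MOV r7, #0: r7=0
after SUB r6, r6, #12: r6=3-12=-9
after ADD r7, r7, #3: r7=0+3=3
CMP r7, #18  (cmp 3,18)
BLT body: taken
after SUB r6, r6, #12: r6=(-9)-12=-21
after ADD r7, r7, #3: r7=3+3=6
CMP r7, #18  (cmp 6,18)
BLT body: taken
after SUB r6, r6, #12: r6=(-21)-12=-33
after ADD r7, r7, #3: r7=6+3=9
CMP r7, #18  (cmp 9,18)
BLT body: taken
after SUB r6, r6, #12: r6=(-33)-12=-45
after ADD r7, r7, #3: r7=9+3=12
CMP r7, #18  (cmp 12,18)
BLT body: taken
after SUB r6, r6, #12: r6=(-45)-12=-57
After step 20: r6 = -57.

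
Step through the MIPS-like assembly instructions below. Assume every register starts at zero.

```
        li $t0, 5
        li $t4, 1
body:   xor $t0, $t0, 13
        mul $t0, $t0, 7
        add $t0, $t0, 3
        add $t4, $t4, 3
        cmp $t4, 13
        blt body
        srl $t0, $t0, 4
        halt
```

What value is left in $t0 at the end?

1133

li $t0, 5 → $t0=5
li $t4, 1 → $t4=1
xor $t0, $t0, 13 → $t0=5^13=8
mul $t0, $t0, 7 → $t0=8*7=56
add $t0, $t0, 3 → $t0=56+3=59
add $t4, $t4, 3 → $t4=1+3=4
cmp $t4, 13  (cmp 4,13)
blt body: taken
xor $t0, $t0, 13 → $t0=59^13=54
mul $t0, $t0, 7 → $t0=54*7=378
add $t0, $t0, 3 → $t0=378+3=381
add $t4, $t4, 3 → $t4=4+3=7
cmp $t4, 13  (cmp 7,13)
blt body: taken
xor $t0, $t0, 13 → $t0=381^13=368
mul $t0, $t0, 7 → $t0=368*7=2576
add $t0, $t0, 3 → $t0=2576+3=2579
add $t4, $t4, 3 → $t4=7+3=10
cmp $t4, 13  (cmp 10,13)
blt body: taken
xor $t0, $t0, 13 → $t0=2579^13=2590
mul $t0, $t0, 7 → $t0=2590*7=18130
add $t0, $t0, 3 → $t0=18130+3=18133
add $t4, $t4, 3 → $t4=10+3=13
cmp $t4, 13  (cmp 13,13)
blt body: not taken
srl $t0, $t0, 4 → $t0=18133>>4=1133
halt.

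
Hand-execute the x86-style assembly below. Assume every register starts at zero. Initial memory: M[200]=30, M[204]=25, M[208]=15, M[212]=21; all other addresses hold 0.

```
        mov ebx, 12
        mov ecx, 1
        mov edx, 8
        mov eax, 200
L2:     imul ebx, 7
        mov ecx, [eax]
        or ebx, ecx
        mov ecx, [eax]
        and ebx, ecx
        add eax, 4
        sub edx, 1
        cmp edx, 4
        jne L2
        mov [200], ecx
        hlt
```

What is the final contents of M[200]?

21

after mov ebx, 12: ebx=12
after mov ecx, 1: ecx=1
after mov edx, 8: edx=8
after mov eax, 200: eax=200
after imul ebx, 7: ebx=12*7=84
after mov ecx, [eax]: ecx=M[200]=30
after or ebx, ecx: ebx=84|30=94
after mov ecx, [eax]: ecx=M[200]=30
after and ebx, ecx: ebx=94&30=30
after add eax, 4: eax=200+4=204
after sub edx, 1: edx=8-1=7
cmp edx, 4  (cmp 7,4)
jne L2: taken
after imul ebx, 7: ebx=30*7=210
after mov ecx, [eax]: ecx=M[204]=25
after or ebx, ecx: ebx=210|25=219
after mov ecx, [eax]: ecx=M[204]=25
after and ebx, ecx: ebx=219&25=25
after add eax, 4: eax=204+4=208
after sub edx, 1: edx=7-1=6
cmp edx, 4  (cmp 6,4)
jne L2: taken
after imul ebx, 7: ebx=25*7=175
after mov ecx, [eax]: ecx=M[208]=15
after or ebx, ecx: ebx=175|15=175
after mov ecx, [eax]: ecx=M[208]=15
after and ebx, ecx: ebx=175&15=15
after add eax, 4: eax=208+4=212
after sub edx, 1: edx=6-1=5
cmp edx, 4  (cmp 5,4)
jne L2: taken
after imul ebx, 7: ebx=15*7=105
after mov ecx, [eax]: ecx=M[212]=21
after or ebx, ecx: ebx=105|21=125
after mov ecx, [eax]: ecx=M[212]=21
after and ebx, ecx: ebx=125&21=21
after add eax, 4: eax=212+4=216
after sub edx, 1: edx=5-1=4
cmp edx, 4  (cmp 4,4)
jne L2: not taken
mov [200], ecx → M[200]=21
halt.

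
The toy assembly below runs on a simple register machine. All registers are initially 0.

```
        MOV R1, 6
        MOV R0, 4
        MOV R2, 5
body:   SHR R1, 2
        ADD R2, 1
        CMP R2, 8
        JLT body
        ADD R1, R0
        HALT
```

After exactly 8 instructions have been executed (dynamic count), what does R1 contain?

0

after MOV R1, 6: R1=6
after MOV R0, 4: R0=4
after MOV R2, 5: R2=5
after SHR R1, 2: R1=6>>2=1
after ADD R2, 1: R2=5+1=6
CMP R2, 8  (cmp 6,8)
JLT body: taken
after SHR R1, 2: R1=1>>2=0
After step 8: R1 = 0.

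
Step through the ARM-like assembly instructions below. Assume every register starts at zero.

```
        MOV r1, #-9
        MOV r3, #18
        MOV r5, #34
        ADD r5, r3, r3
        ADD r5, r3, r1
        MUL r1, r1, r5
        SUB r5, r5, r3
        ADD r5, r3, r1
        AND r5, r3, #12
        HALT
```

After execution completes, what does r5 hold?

0

after MOV r1, #-9: r1=-9
after MOV r3, #18: r3=18
after MOV r5, #34: r5=34
after ADD r5, r3, r3: r5=18+18=36
after ADD r5, r3, r1: r5=18+(-9)=9
after MUL r1, r1, r5: r1=(-9)*9=-81
after SUB r5, r5, r3: r5=9-18=-9
after ADD r5, r3, r1: r5=18+(-81)=-63
after AND r5, r3, #12: r5=18&12=0
halt.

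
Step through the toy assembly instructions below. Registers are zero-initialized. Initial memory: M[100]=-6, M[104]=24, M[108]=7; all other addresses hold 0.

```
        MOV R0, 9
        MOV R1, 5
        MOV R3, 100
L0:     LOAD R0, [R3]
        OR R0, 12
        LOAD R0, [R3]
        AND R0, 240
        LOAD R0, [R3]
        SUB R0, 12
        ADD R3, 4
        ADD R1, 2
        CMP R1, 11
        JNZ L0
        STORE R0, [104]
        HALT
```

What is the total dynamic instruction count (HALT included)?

MOV R0, 9 → R0=9
MOV R1, 5 → R1=5
MOV R3, 100 → R3=100
LOAD R0, [R3] → R0=M[100]=-6
OR R0, 12 → R0=(-6)|12=-2
LOAD R0, [R3] → R0=M[100]=-6
AND R0, 240 → R0=(-6)&240=240
LOAD R0, [R3] → R0=M[100]=-6
SUB R0, 12 → R0=(-6)-12=-18
ADD R3, 4 → R3=100+4=104
ADD R1, 2 → R1=5+2=7
CMP R1, 11  (cmp 7,11)
JNZ L0: taken
LOAD R0, [R3] → R0=M[104]=24
OR R0, 12 → R0=24|12=28
LOAD R0, [R3] → R0=M[104]=24
AND R0, 240 → R0=24&240=16
LOAD R0, [R3] → R0=M[104]=24
SUB R0, 12 → R0=24-12=12
ADD R3, 4 → R3=104+4=108
ADD R1, 2 → R1=7+2=9
CMP R1, 11  (cmp 9,11)
JNZ L0: taken
LOAD R0, [R3] → R0=M[108]=7
OR R0, 12 → R0=7|12=15
LOAD R0, [R3] → R0=M[108]=7
AND R0, 240 → R0=7&240=0
LOAD R0, [R3] → R0=M[108]=7
SUB R0, 12 → R0=7-12=-5
ADD R3, 4 → R3=108+4=112
ADD R1, 2 → R1=9+2=11
CMP R1, 11  (cmp 11,11)
JNZ L0: not taken
STORE R0, [104] → M[104]=-5
halt.
Total executed instructions: 35.

35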